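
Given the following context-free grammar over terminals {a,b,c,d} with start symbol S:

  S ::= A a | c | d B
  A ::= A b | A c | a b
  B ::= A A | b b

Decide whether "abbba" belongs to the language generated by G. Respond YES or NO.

Convert to CNF:
  S -> A T2 | T3 B | c
  A -> A T0 | A T1 | T2 T0
  B -> A A | T0 T0
  T0 -> b
  T1 -> c
  T2 -> a
  T3 -> d

CYK table (by increasing span):
  [0..0]={T2}  "a"  orig:{}
  [1..1]={T0}  "b"  orig:{}
  [2..2]={T0}  "b"  orig:{}
  [3..3]={T0}  "b"  orig:{}
  [4..4]={T2}  "a"  orig:{}
  [0..1]={A}  "ab"
  [1..2]={B}  "bb"
  [2..3]={B}  "bb"
  [3..4]=∅  "ba"
  [0..2]={A}  "abb"
  [1..3]=∅  "bbb"
  [2..4]=∅  "bba"
  [0..3]={A}  "abbb"
  [1..4]=∅  "bbba"
  [0..4]={S}  "abbba"

S ∈ T[0,4] ⇒ YES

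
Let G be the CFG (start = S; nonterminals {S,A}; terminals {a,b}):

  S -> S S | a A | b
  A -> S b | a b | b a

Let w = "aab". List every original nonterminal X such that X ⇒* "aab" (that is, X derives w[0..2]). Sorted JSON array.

Convert to CNF:
  S -> S S | T1 A | b
  A -> S T0 | T0 T1 | T1 T0
  T0 -> b
  T1 -> a

CYK table (by increasing span) (cells [i..j] with 0 ≤ i ≤ j ≤ 2 only):
  T[0,0] 'a' = {T1}  orig:{}
  T[1,1] 'a' = {T1}  orig:{}
  T[2,2] 'b' = {S,T0}  orig:{S}
  T[0,1] 'aa' = ∅
  T[1,2] 'ab' = {A}
  T[0,2] 'aab' = {S}

Original NTs in T[0,2] deriving "aab": ["S"]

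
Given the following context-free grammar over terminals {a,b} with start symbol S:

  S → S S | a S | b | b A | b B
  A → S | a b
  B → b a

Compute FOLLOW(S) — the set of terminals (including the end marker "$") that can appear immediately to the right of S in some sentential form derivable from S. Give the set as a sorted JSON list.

FIRST sets, iterate to fixpoint:
iter 1:
  A via A→a b: +{a}
  B via B→b a: +{b}
  S via S→a S: +{a}
  S via S→b: +{b}
  FIRST[S]={a,b}  FIRST[A]={a}  FIRST[B]={b}
iter 2:
  A via A→S: +{b}
  FIRST[S]={a,b}  FIRST[A]={a,b}  FIRST[B]={b}
iter 3: (no change)
  FIRST[S]={a,b}  FIRST[A]={a,b}  FIRST[B]={b}

FOLLOW iteration:
seed FOLLOW(S) with $
round 1:
  S→S S: FOLLOW(S) ⊇ FIRST(S) = {a,b}; new: +{a,b}
  S→b A: FOLLOW(A) ⊇ FOLLOW(S) ⊇ {$,a,b}; new: +{$,a,b}
  S→b B: FOLLOW(B) ⊇ FOLLOW(S) ⊇ {$,a,b}; new: +{$,a,b}
  S: {$,a,b}  A: {$,a,b}  B: {$,a,b}
round 2: (no change)
  S: {$,a,b}  A: {$,a,b}  B: {$,a,b}

FOLLOW(S) = ["$", "a", "b"]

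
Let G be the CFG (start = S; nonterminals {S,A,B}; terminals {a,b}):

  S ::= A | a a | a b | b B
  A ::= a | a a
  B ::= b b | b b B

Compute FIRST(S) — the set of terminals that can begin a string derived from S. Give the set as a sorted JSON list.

FIRST iteration:
pass 1:
  A via A→a: +{a}
  B via B→b b: +{b}
  S via S→A: +{a}
  S via S→b B: +{b}
  FIRST[S]={a,b}  FIRST[A]={a}  FIRST[B]={b}
pass 2: (stable)
  FIRST[S]={a,b}  FIRST[A]={a}  FIRST[B]={b}

FIRST(S) = ["a", "b"]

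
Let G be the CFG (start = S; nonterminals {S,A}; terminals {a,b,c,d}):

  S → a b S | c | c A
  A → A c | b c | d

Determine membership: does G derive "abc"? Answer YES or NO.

Convert to CNF:
  S -> T0 A | T2 X3 | c
  A -> A T0 | T1 T0 | d
  T0 -> c
  T1 -> b
  T2 -> a
  X3 -> T1 S

Fill CYK table bottom-up:
  [0..0]={T2}  "a"  orig:{}
  [1..1]={T1}  "b"  orig:{}
  [2..2]={S,T0}  "c"  orig:{S}
  [0..1]=∅  "ab"
  [1..2]={A,X3}  "bc"  orig:{A}
  [0..2]={S}  "abc"

S ∈ T[0,2] ⇒ YES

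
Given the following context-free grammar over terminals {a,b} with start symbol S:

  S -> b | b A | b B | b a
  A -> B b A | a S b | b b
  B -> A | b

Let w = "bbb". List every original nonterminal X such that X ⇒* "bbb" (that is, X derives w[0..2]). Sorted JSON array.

Convert to CNF:
  S -> T0 A | T0 B | T0 T1 | b
  A -> B X2 | T0 T0 | T1 X3
  B -> B X4 | T0 T0 | T1 X5 | b
  T0 -> b
  T1 -> a
  X2 -> T0 A
  X3 -> S T0
  X4 -> T0 A
  X5 -> S T0

CYK table (by increasing span), restricted to cells inside w[0..2]:
  cell(0,0) b: {B,S,T0}  orig:{B,S}
  cell(1,1) b: {B,S,T0}  orig:{B,S}
  cell(2,2) b: {B,S,T0}  orig:{B,S}
  cell(0,1) bb: {A,B,S,X3,X5}  orig:{A,B,S}
  cell(1,2) bb: {A,B,S,X3,X5}  orig:{A,B,S}
  cell(0,2) bbb: {S,X2,X3,X4,X5}  orig:{S}

Original NTs in T[0,2] deriving "bbb": ["S"]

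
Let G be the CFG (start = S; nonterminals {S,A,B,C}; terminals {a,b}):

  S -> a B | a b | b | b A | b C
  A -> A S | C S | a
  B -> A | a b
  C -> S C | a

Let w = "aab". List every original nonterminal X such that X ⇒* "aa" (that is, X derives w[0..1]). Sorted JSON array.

CNF form of G:
  S -> T0 B | T0 T1 | T1 A | T1 C | b
  A -> A S | C S | a
  B -> A S | C S | T0 T1 | a
  C -> S C | a
  T0 -> a
  T1 -> b

Fill CYK table bottom-up (cells [i..j] with 0 ≤ i ≤ j ≤ 1 only):
  cell(0,0) a: {A,B,C,T0}  orig:{A,B,C}
  cell(1,1) a: {A,B,C,T0}  orig:{A,B,C}
  cell(0,1) aa: {S}

Original NTs in T[0,1] deriving "aa": ["S"]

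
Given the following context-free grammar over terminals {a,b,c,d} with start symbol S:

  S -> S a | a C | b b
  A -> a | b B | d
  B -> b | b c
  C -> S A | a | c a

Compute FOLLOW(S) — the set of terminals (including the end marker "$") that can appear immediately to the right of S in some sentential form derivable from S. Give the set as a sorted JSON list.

Compute FIRST by fixpoint:
round 1:
  A via A→a: +{a}
  A via A→b B: +{b}
  A via A→d: +{d}
  B via B→b: +{b}
  C via C→a: +{a}
  C via C→c a: +{c}
  S via S→a C: +{a}
  S via S→b b: +{b}
  FIRST(S)={a,b}  FIRST(A)={a,b,d}  FIRST(B)={b}  FIRST(C)={a,c}
round 2:
  C via C→S A: +{b}
  FIRST(S)={a,b}  FIRST(A)={a,b,d}  FIRST(B)={b}  FIRST(C)={a,b,c}
round 3: — fixpoint
  FIRST(S)={a,b}  FIRST(A)={a,b,d}  FIRST(B)={b}  FIRST(C)={a,b,c}

FOLLOW iteration:
FOLLOW(S) := {$}
pass 1:
  C→S A: FOLLOW(S) ⊇ FIRST(A) = {a,b,d}; new: +{a,b,d}
  S→a C: FOLLOW(C) ⊇ FOLLOW(S) ⊇ {$,a,b,d}; new: +{$,a,b,d}
  S: {$,a,b,d}  A: {}  B: {}  C: {$,a,b,d}
pass 2:
  C→S A: FOLLOW(A) ⊇ FOLLOW(C) ⊇ {$,a,b,d}; new: +{$,a,b,d}
  S: {$,a,b,d}  A: {$,a,b,d}  B: {}  C: {$,a,b,d}
pass 3:
  A→b B: FOLLOW(B) ⊇ FOLLOW(A) ⊇ {$,a,b,d}; new: +{$,a,b,d}
  S: {$,a,b,d}  A: {$,a,b,d}  B: {$,a,b,d}  C: {$,a,b,d}
pass 4: (stable)
  S: {$,a,b,d}  A: {$,a,b,d}  B: {$,a,b,d}  C: {$,a,b,d}

FOLLOW(S) = ["$", "a", "b", "d"]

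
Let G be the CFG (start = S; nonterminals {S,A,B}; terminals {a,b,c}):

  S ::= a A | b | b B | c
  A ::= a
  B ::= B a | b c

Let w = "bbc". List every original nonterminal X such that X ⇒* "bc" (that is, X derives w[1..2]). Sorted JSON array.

CNF form of G:
  S -> T0 A | T1 B | b | c
  A -> a
  B -> B T0 | T1 T2
  T0 -> a
  T1 -> b
  T2 -> c

Fill CYK table bottom-up (cells [i..j] with 1 ≤ i ≤ j ≤ 2 only):
  [1..1]={S,T1}  "b"  orig:{S}
  [2..2]={S,T2}  "c"  orig:{S}
  [1..2]={B}  "bc"

Original NTs in T[1,2] deriving "bc": ["B"]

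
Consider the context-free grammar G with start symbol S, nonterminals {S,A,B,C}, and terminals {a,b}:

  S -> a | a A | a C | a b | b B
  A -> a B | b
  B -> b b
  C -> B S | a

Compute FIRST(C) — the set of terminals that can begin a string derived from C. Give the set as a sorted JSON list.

Compute FIRST by fixpoint:
iter 1:
  A via A→a B: +{a}
  A via A→b: +{b}
  B via B→b b: +{b}
  C via C→B S: +{b}
  C via C→a: +{a}
  S via S→a: +{a}
  S via S→b B: +{b}
  FIRST[S]={a,b}  FIRST[A]={a,b}  FIRST[B]={b}  FIRST[C]={a,b}
iter 2: — fixpoint
  FIRST[S]={a,b}  FIRST[A]={a,b}  FIRST[B]={b}  FIRST[C]={a,b}

FIRST(C) = ["a", "b"]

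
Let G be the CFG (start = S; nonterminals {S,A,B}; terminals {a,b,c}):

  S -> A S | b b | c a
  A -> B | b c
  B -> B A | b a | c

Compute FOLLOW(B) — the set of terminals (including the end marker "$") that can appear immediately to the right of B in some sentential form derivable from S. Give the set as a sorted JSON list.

FIRST iteration:
iter 1:
  A via A→b c: +{b}
  B via B→b a: +{b}
  B via B→c: +{c}
  S via S→A S: +{b}
  S via S→c a: +{c}
  FIRST(S)={b,c}  FIRST(A)={b}  FIRST(B)={b,c}
iter 2:
  A via A→B: +{c}
  FIRST(S)={b,c}  FIRST(A)={b,c}  FIRST(B)={b,c}
iter 3: — fixpoint
  FIRST(S)={b,c}  FIRST(A)={b,c}  FIRST(B)={b,c}

Compute FOLLOW by fixpoint:
initialize: $ ∈ FOLLOW(S)
[1]
  B→B A: FOLLOW(B) ⊇ FIRST(A) = {b,c}; new: +{b,c}
  B→B A: FOLLOW(A) ⊇ FOLLOW(B) ⊇ {b,c}; new: +{b,c}
  S: {$}  A: {b,c}  B: {b,c}
[2] (stable)
  S: {$}  A: {b,c}  B: {b,c}

FOLLOW(B) = ["b", "c"]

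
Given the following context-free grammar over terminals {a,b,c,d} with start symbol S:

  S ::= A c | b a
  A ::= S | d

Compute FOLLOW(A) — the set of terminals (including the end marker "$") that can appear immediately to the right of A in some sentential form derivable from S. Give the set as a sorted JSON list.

Compute FIRST by fixpoint:
round 1:
  A via A→d: +{d}
  S via S→A c: +{d}
  S via S→b a: +{b}
  S: {b,d}  A: {d}
round 2:
  A via A→S: +{b}
  S: {b,d}  A: {b,d}
round 3: (stable)
  S: {b,d}  A: {b,d}

FOLLOW sets:
FOLLOW(S) := {$}
pass 1:
  S→A c: FOLLOW(A) ⊇ FIRST(c) = {c}; new: +{c}
  FOLLOW(S)={$}  FOLLOW(A)={c}
pass 2:
  A→S: FOLLOW(S) ⊇ FOLLOW(A) ⊇ {c}; new: +{c}
  FOLLOW(S)={$,c}  FOLLOW(A)={c}
pass 3: (no change)
  FOLLOW(S)={$,c}  FOLLOW(A)={c}

FOLLOW(A) = ["c"]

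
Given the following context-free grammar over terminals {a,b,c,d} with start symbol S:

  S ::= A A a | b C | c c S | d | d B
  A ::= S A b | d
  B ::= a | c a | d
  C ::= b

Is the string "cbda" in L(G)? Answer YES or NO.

CNF form of G:
  S -> A X5 | T0 C | T1 X6 | T3 B | d
  A -> S X4 | d
  B -> T1 T2 | a | d
  C -> b
  T0 -> b
  T1 -> c
  T2 -> a
  T3 -> d
  X4 -> A T0
  X5 -> A T2
  X6 -> T1 S

CYK table (by increasing span):
  cell(0,0) c: {T1}  orig:{}
  cell(1,1) b: {C,T0}  orig:{C}
  cell(2,2) d: {A,B,S,T3}  orig:{A,B,S}
  cell(3,3) a: {B,T2}  orig:{B}
  cell(0,1) cb: ∅
  cell(1,2) bd: ∅
  cell(2,3) da: {S,X5}  orig:{S}
  cell(0,2) cbd: ∅
  cell(1,3) bda: ∅
  cell(0,3) cbda: ∅

S ∉ T[0,3] ⇒ NO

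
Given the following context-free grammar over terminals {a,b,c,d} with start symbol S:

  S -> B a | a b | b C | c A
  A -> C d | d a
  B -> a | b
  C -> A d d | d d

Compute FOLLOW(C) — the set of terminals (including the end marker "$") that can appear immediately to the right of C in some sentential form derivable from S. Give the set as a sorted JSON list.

FIRST sets, iterate to fixpoint:
round 1:
  A via A→d a: +{d}
  B via B→a: +{a}
  B via B→b: +{b}
  C via C→A d d: +{d}
  S via S→B a: +{a,b}
  S via S→c A: +{c}
  FIRST[S]={a,b,c}  FIRST[A]={d}  FIRST[B]={a,b}  FIRST[C]={d}
round 2: (stable)
  FIRST[S]={a,b,c}  FIRST[A]={d}  FIRST[B]={a,b}  FIRST[C]={d}

Compute FOLLOW by fixpoint:
FOLLOW(S) := {$}
[1]
  A→C d: FOLLOW(C) ⊇ FIRST(d) = {d}; new: +{d}
  C→A d d: FOLLOW(A) ⊇ FIRST(d) = {d}; new: +{d}
  S→B a: FOLLOW(B) ⊇ FIRST(a) = {a}; new: +{a}
  S→b C: FOLLOW(C) ⊇ FOLLOW(S) ⊇ {$}; new: +{$}
  S→c A: FOLLOW(A) ⊇ FOLLOW(S) ⊇ {$}; new: +{$}
  FOLLOW(S)={$}  FOLLOW(A)={$,d}  FOLLOW(B)={a}  FOLLOW(C)={$,d}
[2] (stable)
  FOLLOW(S)={$}  FOLLOW(A)={$,d}  FOLLOW(B)={a}  FOLLOW(C)={$,d}

FOLLOW(C) = ["$", "d"]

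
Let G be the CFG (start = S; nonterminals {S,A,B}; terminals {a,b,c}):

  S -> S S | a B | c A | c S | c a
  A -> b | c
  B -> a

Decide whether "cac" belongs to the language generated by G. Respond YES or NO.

CNF form of G:
  S -> S S | T0 B | T1 A | T1 S | T1 T0
  A -> b | c
  B -> a
  T0 -> a
  T1 -> c

CYK table (by increasing span):
  cell(0,0) c: {A,T1}  orig:{A}
  cell(1,1) a: {B,T0}  orig:{B}
  cell(2,2) c: {A,T1}  orig:{A}
  cell(0,1) ca: {S}
  cell(1,2) ac: ∅
  cell(0,2) cac: ∅

S ∉ T[0,2] ⇒ NO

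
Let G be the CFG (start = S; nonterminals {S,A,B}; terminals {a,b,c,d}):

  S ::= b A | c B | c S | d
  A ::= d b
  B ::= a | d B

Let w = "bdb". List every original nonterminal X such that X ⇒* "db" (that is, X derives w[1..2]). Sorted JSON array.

CNF form of G:
  S -> T1 A | T2 B | T2 S | d
  A -> T0 T1
  B -> T0 B | a
  T0 -> d
  T1 -> b
  T2 -> c

Fill CYK table bottom-up, restricted to cells inside w[1..2]:
  cell(1,1) d: {S,T0}  orig:{S}
  cell(2,2) b: {T1}  orig:{}
  cell(1,2) db: {A}

Original NTs in T[1,2] deriving "db": ["A"]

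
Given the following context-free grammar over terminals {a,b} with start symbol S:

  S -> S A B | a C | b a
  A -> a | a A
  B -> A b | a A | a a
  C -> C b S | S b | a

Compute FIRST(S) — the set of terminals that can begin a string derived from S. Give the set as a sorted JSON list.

Compute FIRST by fixpoint:
[1]
  A via A→a: +{a}
  B via B→A b: +{a}
  C via C→a: +{a}
  S via S→a C: +{a}
  S via S→b a: +{b}
  FIRST(S)={a,b}  FIRST(A)={a}  FIRST(B)={a}  FIRST(C)={a}
[2]
  C via C→S b: +{b}
  FIRST(S)={a,b}  FIRST(A)={a}  FIRST(B)={a}  FIRST(C)={a,b}
[3] done
  FIRST(S)={a,b}  FIRST(A)={a}  FIRST(B)={a}  FIRST(C)={a,b}

FIRST(S) = ["a", "b"]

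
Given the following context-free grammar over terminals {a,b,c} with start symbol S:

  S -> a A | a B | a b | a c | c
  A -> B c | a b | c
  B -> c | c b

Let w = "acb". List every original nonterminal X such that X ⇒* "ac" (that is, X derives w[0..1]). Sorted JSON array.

CNF form of G:
  S -> T1 A | T1 B | T1 T0 | T1 T2 | c
  A -> B T0 | T1 T2 | c
  B -> T0 T2 | c
  T0 -> c
  T1 -> a
  T2 -> b

Fill CYK table bottom-up, restricted to cells inside w[0..1]:
  cell(0,0) a: {T1}  orig:{}
  cell(1,1) c: {A,B,S,T0}  orig:{A,B,S}
  cell(0,1) ac: {S}

Original NTs in T[0,1] deriving "ac": ["S"]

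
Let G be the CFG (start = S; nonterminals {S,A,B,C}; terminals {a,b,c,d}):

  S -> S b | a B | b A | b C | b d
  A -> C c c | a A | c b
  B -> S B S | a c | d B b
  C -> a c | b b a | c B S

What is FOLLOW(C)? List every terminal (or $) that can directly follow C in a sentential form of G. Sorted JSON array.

FIRST iteration:
iter 1:
  A via A→a A: +{a}
  A via A→c b: +{c}
  B via B→a c: +{a}
  B via B→d B b: +{d}
  C via C→a c: +{a}
  C via C→b b a: +{b}
  C via C→c B S: +{c}
  S via S→a B: +{a}
  S via S→b A: +{b}
  FIRST[S]={a,b}  FIRST[A]={a,c}  FIRST[B]={a,d}  FIRST[C]={a,b,c}
iter 2:
  A via A→C c c: +{b}
  B via B→S B S: +{b}
  FIRST[S]={a,b}  FIRST[A]={a,b,c}  FIRST[B]={a,b,d}  FIRST[C]={a,b,c}
iter 3: (stable)
  FIRST[S]={a,b}  FIRST[A]={a,b,c}  FIRST[B]={a,b,d}  FIRST[C]={a,b,c}

FOLLOW sets:
seed FOLLOW(S) with $
pass 1:
  A→C c c: FOLLOW(C) ⊇ FIRST(c) = {c}; new: +{c}
  B→S B S: FOLLOW(S) ⊇ FIRST(B) = {a,b,d}; new: +{a,b,d}
  B→S B S: FOLLOW(B) ⊇ FIRST(S) = {a,b}; new: +{a,b}
  C→c B S: FOLLOW(S) ⊇ FOLLOW(C) ⊇ {c}; new: +{c}
  S→a B: FOLLOW(B) ⊇ FOLLOW(S) ⊇ {$,a,b,c,d}; new: +{$,c,d}
  S→b A: FOLLOW(A) ⊇ FOLLOW(S) ⊇ {$,a,b,c,d}; new: +{$,a,b,c,d}
  S→b C: FOLLOW(C) ⊇ FOLLOW(S) ⊇ {$,a,b,c,d}; new: +{$,a,b,d}
  S: {$,a,b,c,d}  A: {$,a,b,c,d}  B: {$,a,b,c,d}  C: {$,a,b,c,d}
pass 2: — fixpoint
  S: {$,a,b,c,d}  A: {$,a,b,c,d}  B: {$,a,b,c,d}  C: {$,a,b,c,d}

FOLLOW(C) = ["$", "a", "b", "c", "d"]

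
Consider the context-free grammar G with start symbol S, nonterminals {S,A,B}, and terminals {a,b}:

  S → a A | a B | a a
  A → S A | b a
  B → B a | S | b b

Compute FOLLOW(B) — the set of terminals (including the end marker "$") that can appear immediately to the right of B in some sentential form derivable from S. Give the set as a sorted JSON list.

Compute FIRST by fixpoint:
round 1:
  A via A→b a: +{b}
  B via B→b b: +{b}
  S via S→a A: +{a}
  FIRST[S]={a}  FIRST[A]={b}  FIRST[B]={b}
round 2:
  A via A→S A: +{a}
  B via B→S: +{a}
  FIRST[S]={a}  FIRST[A]={a,b}  FIRST[B]={a,b}
round 3: — fixpoint
  FIRST[S]={a}  FIRST[A]={a,b}  FIRST[B]={a,b}

FOLLOW iteration:
initialize: $ ∈ FOLLOW(S)
pass 1:
  A→S A: FOLLOW(S) ⊇ FIRST(A) = {a,b}; new: +{a,b}
  B→B a: FOLLOW(B) ⊇ FIRST(a) = {a}; new: +{a}
  S→a A: FOLLOW(A) ⊇ FOLLOW(S) ⊇ {$,a,b}; new: +{$,a,b}
  S→a B: FOLLOW(B) ⊇ FOLLOW(S) ⊇ {$,a,b}; new: +{$,b}
  FOLLOW[S]={$,a,b}  FOLLOW[A]={$,a,b}  FOLLOW[B]={$,a,b}
pass 2: — fixpoint
  FOLLOW[S]={$,a,b}  FOLLOW[A]={$,a,b}  FOLLOW[B]={$,a,b}

FOLLOW(B) = ["$", "a", "b"]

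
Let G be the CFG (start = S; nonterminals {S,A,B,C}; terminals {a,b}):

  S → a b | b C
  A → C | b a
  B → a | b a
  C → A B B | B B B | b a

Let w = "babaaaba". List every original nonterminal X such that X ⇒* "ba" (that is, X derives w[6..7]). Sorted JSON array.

CNF form of G:
  S -> T0 C | T1 T0
  A -> A X2 | B X3 | T0 T1
  B -> T0 T1 | a
  C -> A X4 | B X5 | T0 T1
  T0 -> b
  T1 -> a
  X2 -> B B
  X3 -> B B
  X4 -> B B
  X5 -> B B

CYK table (by increasing span) — only the sub-triangle for w[6..7]:
  T[6,6] 'b' = {T0}  orig:{}
  T[7,7] 'a' = {B,T1}  orig:{B}
  T[6,7] 'ba' = {A,B,C}

Original NTs in T[6,7] deriving "ba": ["A", "B", "C"]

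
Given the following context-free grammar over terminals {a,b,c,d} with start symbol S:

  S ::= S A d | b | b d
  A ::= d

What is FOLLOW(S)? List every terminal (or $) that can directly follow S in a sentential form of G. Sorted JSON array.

FIRST sets, iterate to fixpoint:
pass 1:
  A via A→d: +{d}
  S via S→b: +{b}
  FIRST(S)={b}  FIRST(A)={d}
pass 2: (stable)
  FIRST(S)={b}  FIRST(A)={d}

FOLLOW iteration:
FOLLOW(S) := {$}
pass 1:
  S→S A d: FOLLOW(S) ⊇ FIRST(A) = {d}; new: +{d}
  S→S A d: FOLLOW(A) ⊇ FIRST(d) = {d}; new: +{d}
  FOLLOW(S)={$,d}  FOLLOW(A)={d}
pass 2: — fixpoint
  FOLLOW(S)={$,d}  FOLLOW(A)={d}

FOLLOW(S) = ["$", "d"]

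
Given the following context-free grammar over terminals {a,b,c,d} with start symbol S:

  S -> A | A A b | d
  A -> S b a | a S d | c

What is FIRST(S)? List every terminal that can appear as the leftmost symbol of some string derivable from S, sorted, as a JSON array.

FIRST iteration:
pass 1:
  A via A→a S d: +{a}
  A via A→c: +{c}
  S via S→A: +{a,c}
  S via S→d: +{d}
  FIRST[S]={a,c,d}  FIRST[A]={a,c}
pass 2:
  A via A→S b a: +{d}
  FIRST[S]={a,c,d}  FIRST[A]={a,c,d}
pass 3: — fixpoint
  FIRST[S]={a,c,d}  FIRST[A]={a,c,d}

FIRST(S) = ["a", "c", "d"]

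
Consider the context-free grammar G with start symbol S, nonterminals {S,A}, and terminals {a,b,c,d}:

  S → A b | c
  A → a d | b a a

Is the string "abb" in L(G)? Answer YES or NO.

CNF form of G:
  S -> A T2 | c
  A -> T0 T1 | T2 X3
  T0 -> a
  T1 -> d
  T2 -> b
  X3 -> T0 T0

CYK fill:
  [0..0]={T0}  "a"  orig:{}
  [1..1]={T2}  "b"  orig:{}
  [2..2]={T2}  "b"  orig:{}
  [0..1]=∅  "ab"
  [1..2]=∅  "bb"
  [0..2]=∅  "abb"

S ∉ T[0,2] ⇒ NO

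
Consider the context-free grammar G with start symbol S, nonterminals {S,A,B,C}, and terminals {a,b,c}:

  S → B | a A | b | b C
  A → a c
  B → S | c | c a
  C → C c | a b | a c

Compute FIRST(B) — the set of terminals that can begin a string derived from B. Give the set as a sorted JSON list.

Compute FIRST by fixpoint:
pass 1:
  A via A→a c: +{a}
  B via B→c: +{c}
  C via C→a b: +{a}
  S via S→B: +{c}
  S via S→a A: +{a}
  S via S→b: +{b}
  FIRST(S)={a,b,c}  FIRST(A)={a}  FIRST(B)={c}  FIRST(C)={a}
pass 2:
  B via B→S: +{a,b}
  FIRST(S)={a,b,c}  FIRST(A)={a}  FIRST(B)={a,b,c}  FIRST(C)={a}
pass 3: done
  FIRST(S)={a,b,c}  FIRST(A)={a}  FIRST(B)={a,b,c}  FIRST(C)={a}

FIRST(B) = ["a", "b", "c"]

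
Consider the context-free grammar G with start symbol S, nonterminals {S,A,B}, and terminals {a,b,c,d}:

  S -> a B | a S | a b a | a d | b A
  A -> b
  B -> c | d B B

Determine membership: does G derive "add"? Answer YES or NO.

CNF form of G:
  S -> T1 B | T1 S | T1 T0 | T1 X4 | T2 A
  A -> b
  B -> T0 X3 | c
  T0 -> d
  T1 -> a
  T2 -> b
  X3 -> B B
  X4 -> T2 T1

CYK fill:
  cell(0,0) a: {T1}  orig:{}
  cell(1,1) d: {T0}  orig:{}
  cell(2,2) d: {T0}  orig:{}
  cell(0,1) ad: {S}
  cell(1,2) dd: ∅
  cell(0,2) add: ∅

S ∉ T[0,2] ⇒ NO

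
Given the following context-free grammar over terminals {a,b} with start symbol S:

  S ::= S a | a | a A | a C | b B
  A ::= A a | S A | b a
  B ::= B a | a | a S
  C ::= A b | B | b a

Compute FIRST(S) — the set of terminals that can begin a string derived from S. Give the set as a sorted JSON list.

FIRST iteration:
round 1:
  A via A→b a: +{b}
  B via B→a: +{a}
  C via C→A b: +{b}
  C via C→B: +{a}
  S via S→a: +{a}
  S via S→b B: +{b}
  FIRST(S)={a,b}  FIRST(A)={b}  FIRST(B)={a}  FIRST(C)={a,b}
round 2:
  A via A→S A: +{a}
  FIRST(S)={a,b}  FIRST(A)={a,b}  FIRST(B)={a}  FIRST(C)={a,b}
round 3: — fixpoint
  FIRST(S)={a,b}  FIRST(A)={a,b}  FIRST(B)={a}  FIRST(C)={a,b}

FIRST(S) = ["a", "b"]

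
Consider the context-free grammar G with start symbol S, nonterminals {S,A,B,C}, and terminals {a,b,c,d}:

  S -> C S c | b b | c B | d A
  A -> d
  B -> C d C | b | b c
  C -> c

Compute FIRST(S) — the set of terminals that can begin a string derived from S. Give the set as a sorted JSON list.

FIRST iteration:
iter 1:
  A via A→d: +{d}
  B via B→b: +{b}
  C via C→c: +{c}
  S via S→C S c: +{c}
  S via S→b b: +{b}
  S via S→d A: +{d}
  FIRST[S]={b,c,d}  FIRST[A]={d}  FIRST[B]={b}  FIRST[C]={c}
iter 2:
  B via B→C d C: +{c}
  FIRST[S]={b,c,d}  FIRST[A]={d}  FIRST[B]={b,c}  FIRST[C]={c}
iter 3: done
  FIRST[S]={b,c,d}  FIRST[A]={d}  FIRST[B]={b,c}  FIRST[C]={c}

FIRST(S) = ["b", "c", "d"]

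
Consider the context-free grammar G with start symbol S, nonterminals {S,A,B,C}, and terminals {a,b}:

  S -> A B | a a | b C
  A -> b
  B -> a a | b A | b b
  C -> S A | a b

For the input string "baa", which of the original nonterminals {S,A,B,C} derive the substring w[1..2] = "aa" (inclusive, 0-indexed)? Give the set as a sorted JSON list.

CNF form of G:
  S -> A B | T0 T0 | T1 C
  A -> b
  B -> T0 T0 | T1 A | T1 T1
  C -> S A | T0 T1
  T0 -> a
  T1 -> b

CYK fill — only the sub-triangle for w[1..2]:
  [1..1]={T0}  "a"  orig:{}
  [2..2]={T0}  "a"  orig:{}
  [1..2]={B,S}  "aa"

Original NTs in T[1,2] deriving "aa": ["B", "S"]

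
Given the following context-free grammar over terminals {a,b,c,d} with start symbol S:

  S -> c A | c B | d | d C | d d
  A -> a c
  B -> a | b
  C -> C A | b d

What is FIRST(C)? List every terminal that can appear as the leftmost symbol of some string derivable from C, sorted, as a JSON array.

FIRST iteration:
[1]
  A via A→a c: +{a}
  B via B→a: +{a}
  B via B→b: +{b}
  C via C→b d: +{b}
  S via S→c A: +{c}
  S via S→d: +{d}
  FIRST[S]={c,d}  FIRST[A]={a}  FIRST[B]={a,b}  FIRST[C]={b}
[2] — fixpoint
  FIRST[S]={c,d}  FIRST[A]={a}  FIRST[B]={a,b}  FIRST[C]={b}

FIRST(C) = ["b"]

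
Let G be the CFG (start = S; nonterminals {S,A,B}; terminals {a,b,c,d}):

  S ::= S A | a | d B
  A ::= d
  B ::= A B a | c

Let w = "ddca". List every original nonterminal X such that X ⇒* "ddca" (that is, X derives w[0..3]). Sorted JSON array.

CNF form of G:
  S -> S A | T1 B | a
  A -> d
  B -> A X2 | c
  T0 -> a
  T1 -> d
  X2 -> B T0

Fill CYK table bottom-up, restricted to cells inside w[0..3]:
  cell(0,0) d: {A,T1}  orig:{A}
  cell(1,1) d: {A,T1}  orig:{A}
  cell(2,2) c: {B}
  cell(3,3) a: {S,T0}  orig:{S}
  cell(0,1) dd: ∅
  cell(1,2) dc: {S}
  cell(2,3) ca: {X2}  orig:{}
  cell(0,2) ddc: ∅
  cell(1,3) dca: {B}
  cell(0,3) ddca: {S}

Original NTs in T[0,3] deriving "ddca": ["S"]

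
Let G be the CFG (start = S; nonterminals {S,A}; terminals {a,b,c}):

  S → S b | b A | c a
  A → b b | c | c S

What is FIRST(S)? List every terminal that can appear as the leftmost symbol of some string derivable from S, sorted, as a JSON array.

FIRST sets, iterate to fixpoint:
[1]
  A via A→b b: +{b}
  A via A→c: +{c}
  S via S→b A: +{b}
  S via S→c a: +{c}
  S: {b,c}  A: {b,c}
[2] (stable)
  S: {b,c}  A: {b,c}

FIRST(S) = ["b", "c"]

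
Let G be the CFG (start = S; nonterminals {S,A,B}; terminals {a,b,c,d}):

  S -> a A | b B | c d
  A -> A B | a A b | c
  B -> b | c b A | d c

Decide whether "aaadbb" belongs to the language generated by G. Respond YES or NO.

Convert to CNF:
  S -> T0 A | T1 B | T2 T3
  A -> A B | T0 X4 | c
  B -> T2 X5 | T3 T2 | b
  T0 -> a
  T1 -> b
  T2 -> c
  T3 -> d
  X4 -> A T1
  X5 -> T1 A

CYK table (by increasing span):
  [0..0]={T0}  "a"  orig:{}
  [1..1]={T0}  "a"  orig:{}
  [2..2]={T0}  "a"  orig:{}
  [3..3]={T3}  "d"  orig:{}
  [4..4]={B,T1}  "b"  orig:{B}
  [5..5]={B,T1}  "b"  orig:{B}
  [0..1]=∅  "aa"
  [1..2]=∅  "aa"
  [2..3]=∅  "ad"
  [3..4]=∅  "db"
  [4..5]={S}  "bb"
  [0..2]=∅  "aaa"
  [1..3]=∅  "aad"
  [2..4]=∅  "adb"
  [3..5]=∅  "dbb"
  [0..3]=∅  "aaad"
  [1..4]=∅  "aadb"
  [2..5]=∅  "adbb"
  [0..4]=∅  "aaadb"
  [1..5]=∅  "aadbb"
  [0..5]=∅  "aaadbb"

S ∉ T[0,5] ⇒ NO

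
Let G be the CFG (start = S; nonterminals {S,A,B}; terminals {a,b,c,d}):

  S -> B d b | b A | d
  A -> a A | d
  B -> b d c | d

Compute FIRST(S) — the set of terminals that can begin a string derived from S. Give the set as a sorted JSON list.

Compute FIRST by fixpoint:
[1]
  A via A→a A: +{a}
  A via A→d: +{d}
  B via B→b d c: +{b}
  B via B→d: +{d}
  S via S→B d b: +{b,d}
  FIRST[S]={b,d}  FIRST[A]={a,d}  FIRST[B]={b,d}
[2] — fixpoint
  FIRST[S]={b,d}  FIRST[A]={a,d}  FIRST[B]={b,d}

FIRST(S) = ["b", "d"]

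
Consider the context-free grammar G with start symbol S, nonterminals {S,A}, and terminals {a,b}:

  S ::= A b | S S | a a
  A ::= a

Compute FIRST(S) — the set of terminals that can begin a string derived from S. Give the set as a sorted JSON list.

FIRST iteration:
[1]
  A via A→a: +{a}
  S via S→A b: +{a}
  FIRST[S]={a}  FIRST[A]={a}
[2] (no change)
  FIRST[S]={a}  FIRST[A]={a}

FIRST(S) = ["a"]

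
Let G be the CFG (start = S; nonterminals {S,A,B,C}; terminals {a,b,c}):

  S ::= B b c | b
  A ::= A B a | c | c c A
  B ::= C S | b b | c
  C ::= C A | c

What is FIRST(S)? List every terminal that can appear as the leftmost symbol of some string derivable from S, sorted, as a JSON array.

Compute FIRST by fixpoint:
[1]
  A via A→c: +{c}
  B via B→b b: +{b}
  B via B→c: +{c}
  C via C→c: +{c}
  S via S→B b c: +{b,c}
  FIRST[S]={b,c}  FIRST[A]={c}  FIRST[B]={b,c}  FIRST[C]={c}
[2] done
  FIRST[S]={b,c}  FIRST[A]={c}  FIRST[B]={b,c}  FIRST[C]={c}

FIRST(S) = ["b", "c"]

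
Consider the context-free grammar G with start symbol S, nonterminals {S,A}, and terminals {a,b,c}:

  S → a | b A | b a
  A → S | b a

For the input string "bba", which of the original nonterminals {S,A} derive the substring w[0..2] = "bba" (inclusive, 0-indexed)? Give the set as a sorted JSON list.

CNF form of G:
  S -> T0 A | T0 T1 | a
  A -> T0 A | T0 T1 | a
  T0 -> b
  T1 -> a

CYK fill, restricted to cells inside w[0..2]:
  [0..0]={T0}  "b"  orig:{}
  [1..1]={T0}  "b"  orig:{}
  [2..2]={A,S,T1}  "a"  orig:{A,S}
  [0..1]=∅  "bb"
  [1..2]={A,S}  "ba"
  [0..2]={A,S}  "bba"

Original NTs in T[0,2] deriving "bba": ["A", "S"]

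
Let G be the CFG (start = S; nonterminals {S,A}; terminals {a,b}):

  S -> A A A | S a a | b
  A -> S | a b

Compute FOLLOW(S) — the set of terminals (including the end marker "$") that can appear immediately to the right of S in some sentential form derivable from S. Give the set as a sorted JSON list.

FIRST sets, iterate to fixpoint:
pass 1:
  A via A→a b: +{a}
  S via S→A A A: +{a}
  S via S→b: +{b}
  FIRST(S)={a,b}  FIRST(A)={a}
pass 2:
  A via A→S: +{b}
  FIRST(S)={a,b}  FIRST(A)={a,b}
pass 3: — fixpoint
  FIRST(S)={a,b}  FIRST(A)={a,b}

Compute FOLLOW by fixpoint:
seed FOLLOW(S) with $
pass 1:
  S→A A A: FOLLOW(A) ⊇ FIRST(A) = {a,b}; new: +{a,b}
  S→A A A: FOLLOW(A) ⊇ FOLLOW(S) ⊇ {$}; new: +{$}
  S→S a a: FOLLOW(S) ⊇ FIRST(a) = {a}; new: +{a}
  S: {$,a}  A: {$,a,b}
pass 2:
  A→S: FOLLOW(S) ⊇ FOLLOW(A) ⊇ {$,a,b}; new: +{b}
  S: {$,a,b}  A: {$,a,b}
pass 3: (no change)
  S: {$,a,b}  A: {$,a,b}

FOLLOW(S) = ["$", "a", "b"]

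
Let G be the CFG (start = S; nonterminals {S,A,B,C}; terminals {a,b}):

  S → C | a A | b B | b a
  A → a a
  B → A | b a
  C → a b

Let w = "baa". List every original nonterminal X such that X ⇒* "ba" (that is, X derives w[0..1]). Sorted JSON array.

CNF form of G:
  S -> T0 A | T0 T1 | T1 B | T1 T0
  A -> T0 T0
  B -> T0 T0 | T1 T0
  C -> T0 T1
  T0 -> a
  T1 -> b

CYK fill (cells [i..j] with 0 ≤ i ≤ j ≤ 1 only):
  cell(0,0) b: {T1}  orig:{}
  cell(1,1) a: {T0}  orig:{}
  cell(0,1) ba: {B,S}

Original NTs in T[0,1] deriving "ba": ["B", "S"]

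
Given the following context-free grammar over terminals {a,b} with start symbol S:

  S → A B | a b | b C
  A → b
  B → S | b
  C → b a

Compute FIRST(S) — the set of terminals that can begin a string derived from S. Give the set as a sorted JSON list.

FIRST sets, iterate to fixpoint:
[1]
  A via A→b: +{b}
  B via B→b: +{b}
  C via C→b a: +{b}
  S via S→A B: +{b}
  S via S→a b: +{a}
  FIRST[S]={a,b}  FIRST[A]={b}  FIRST[B]={b}  FIRST[C]={b}
[2]
  B via B→S: +{a}
  FIRST[S]={a,b}  FIRST[A]={b}  FIRST[B]={a,b}  FIRST[C]={b}
[3] (stable)
  FIRST[S]={a,b}  FIRST[A]={b}  FIRST[B]={a,b}  FIRST[C]={b}

FIRST(S) = ["a", "b"]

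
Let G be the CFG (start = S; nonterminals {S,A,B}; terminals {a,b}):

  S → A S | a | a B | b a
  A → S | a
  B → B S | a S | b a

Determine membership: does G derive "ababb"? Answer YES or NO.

Convert to CNF:
  S -> A S | T0 B | T1 T0 | a
  A -> A S | T0 B | T1 T0 | a
  B -> B S | T0 S | T1 T0
  T0 -> a
  T1 -> b

CYK fill:
  cell(0,0) a: {A,S,T0}  orig:{A,S}
  cell(1,1) b: {T1}  orig:{}
  cell(2,2) a: {A,S,T0}  orig:{A,S}
  cell(3,3) b: {T1}  orig:{}
  cell(4,4) b: {T1}  orig:{}
  cell(0,1) ab: ∅
  cell(1,2) ba: {A,B,S}
  cell(2,3) ab: ∅
  cell(3,4) bb: ∅
  cell(0,2) aba: {A,B,S}
  cell(1,3) bab: ∅
  cell(2,4) abb: ∅
  cell(0,3) abab: ∅
  cell(1,4) babb: ∅
  cell(0,4) ababb: ∅

S ∉ T[0,4] ⇒ NO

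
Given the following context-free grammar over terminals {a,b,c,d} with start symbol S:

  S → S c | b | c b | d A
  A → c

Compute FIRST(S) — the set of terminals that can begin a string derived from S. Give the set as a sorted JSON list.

Compute FIRST by fixpoint:
pass 1:
  A via A→c: +{c}
  S via S→b: +{b}
  S via S→c b: +{c}
  S via S→d A: +{d}
  S: {b,c,d}  A: {c}
pass 2: — fixpoint
  S: {b,c,d}  A: {c}

FIRST(S) = ["b", "c", "d"]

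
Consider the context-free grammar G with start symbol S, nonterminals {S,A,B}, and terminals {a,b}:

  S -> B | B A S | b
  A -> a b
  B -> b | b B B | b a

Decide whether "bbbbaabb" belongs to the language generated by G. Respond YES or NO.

CNF form of G:
  S -> B X3 | T1 T0 | T1 X4 | b
  A -> T0 T1
  B -> T1 T0 | T1 X2 | b
  T0 -> a
  T1 -> b
  X2 -> B B
  X3 -> A S
  X4 -> B B

CYK fill:
  cell(0,0) b: {B,S,T1}  orig:{B,S}
  cell(1,1) b: {B,S,T1}  orig:{B,S}
  cell(2,2) b: {B,S,T1}  orig:{B,S}
  cell(3,3) b: {B,S,T1}  orig:{B,S}
  cell(4,4) a: {T0}  orig:{}
  cell(5,5) a: {T0}  orig:{}
  cell(6,6) b: {B,S,T1}  orig:{B,S}
  cell(7,7) b: {B,S,T1}  orig:{B,S}
  cell(0,1) bb: {X2,X4}  orig:{}
  cell(1,2) bb: {X2,X4}  orig:{}
  cell(2,3) bb: {X2,X4}  orig:{}
  cell(3,4) ba: {B,S}
  cell(4,5) aa: ∅
  cell(5,6) ab: {A}
  cell(6,7) bb: {X2,X4}  orig:{}
  cell(0,2) bbb: {B,S}
  cell(1,3) bbb: {B,S}
  cell(2,4) bba: {X2,X4}  orig:{}
  cell(3,5) baa: ∅
  cell(4,6) aab: ∅
  cell(5,7) abb: {X3}  orig:{}
  cell(0,3) bbbb: {X2,X4}  orig:{}
  cell(1,4) bbba: {B,S}
  cell(2,5) bbaa: ∅
  cell(3,6) baab: ∅
  cell(4,7) aabb: ∅
  cell(0,4) bbbba: {X2,X4}  orig:{}
  cell(1,5) bbbaa: ∅
  cell(2,6) bbaab: ∅
  cell(3,7) baabb: {S}
  cell(0,5) bbbbaa: ∅
  cell(1,6) bbbaab: ∅
  cell(2,7) bbaabb: ∅
  cell(0,6) bbbbaab: ∅
  cell(1,7) bbbaabb: {S}
  cell(0,7) bbbbaabb: ∅

S ∉ T[0,7] ⇒ NO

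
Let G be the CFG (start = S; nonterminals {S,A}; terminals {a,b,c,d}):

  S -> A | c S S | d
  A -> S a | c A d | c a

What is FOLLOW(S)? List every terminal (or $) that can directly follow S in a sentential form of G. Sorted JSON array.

FIRST iteration:
iter 1:
  A via A→c A d: +{c}
  S via S→A: +{c}
  S via S→d: +{d}
  FIRST(S)={c,d}  FIRST(A)={c}
iter 2:
  A via A→S a: +{d}
  FIRST(S)={c,d}  FIRST(A)={c,d}
iter 3: done
  FIRST(S)={c,d}  FIRST(A)={c,d}

FOLLOW sets:
FOLLOW(S) := {$}
[1]
  A→S a: FOLLOW(S) ⊇ FIRST(a) = {a}; new: +{a}
  A→c A d: FOLLOW(A) ⊇ FIRST(d) = {d}; new: +{d}
  S→A: FOLLOW(A) ⊇ FOLLOW(S) ⊇ {$,a}; new: +{$,a}
  S→c S S: FOLLOW(S) ⊇ FIRST(S) = {c,d}; new: +{c,d}
  S: {$,a,c,d}  A: {$,a,d}
[2]
  S→A: FOLLOW(A) ⊇ FOLLOW(S) ⊇ {$,a,c,d}; new: +{c}
  S: {$,a,c,d}  A: {$,a,c,d}
[3] done
  S: {$,a,c,d}  A: {$,a,c,d}

FOLLOW(S) = ["$", "a", "c", "d"]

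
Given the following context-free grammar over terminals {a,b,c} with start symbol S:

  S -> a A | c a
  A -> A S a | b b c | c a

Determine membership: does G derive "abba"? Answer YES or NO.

Convert to CNF:
  S -> T0 A | T2 T0
  A -> A X3 | T1 X4 | T2 T0
  T0 -> a
  T1 -> b
  T2 -> c
  X3 -> S T0
  X4 -> T1 T2

Fill CYK table bottom-up:
  T[0,0] 'a' = {T0}  orig:{}
  T[1,1] 'b' = {T1}  orig:{}
  T[2,2] 'b' = {T1}  orig:{}
  T[3,3] 'a' = {T0}  orig:{}
  T[0,1] 'ab' = ∅
  T[1,2] 'bb' = ∅
  T[2,3] 'ba' = ∅
  T[0,2] 'abb' = ∅
  T[1,3] 'bba' = ∅
  T[0,3] 'abba' = ∅

S ∉ T[0,3] ⇒ NO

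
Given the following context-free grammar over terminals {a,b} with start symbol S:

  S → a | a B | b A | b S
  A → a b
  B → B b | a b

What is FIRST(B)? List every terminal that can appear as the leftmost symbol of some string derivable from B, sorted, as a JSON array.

Compute FIRST by fixpoint:
round 1:
  A via A→a b: +{a}
  B via B→a b: +{a}
  S via S→a: +{a}
  S via S→b A: +{b}
  FIRST(S)={a,b}  FIRST(A)={a}  FIRST(B)={a}
round 2: done
  FIRST(S)={a,b}  FIRST(A)={a}  FIRST(B)={a}

FIRST(B) = ["a"]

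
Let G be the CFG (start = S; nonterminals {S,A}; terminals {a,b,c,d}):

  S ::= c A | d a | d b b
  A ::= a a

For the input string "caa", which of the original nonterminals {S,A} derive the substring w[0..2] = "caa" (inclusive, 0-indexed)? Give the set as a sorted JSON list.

CNF form of G:
  S -> T1 A | T2 T0 | T2 X4
  A -> T0 T0
  T0 -> a
  T1 -> c
  T2 -> d
  T3 -> b
  X4 -> T3 T3

CYK table (by increasing span) (cells [i..j] with 0 ≤ i ≤ j ≤ 2 only):
  T[0,0] 'c' = {T1}  orig:{}
  T[1,1] 'a' = {T0}  orig:{}
  T[2,2] 'a' = {T0}  orig:{}
  T[0,1] 'ca' = ∅
  T[1,2] 'aa' = {A}
  T[0,2] 'caa' = {S}

Original NTs in T[0,2] deriving "caa": ["S"]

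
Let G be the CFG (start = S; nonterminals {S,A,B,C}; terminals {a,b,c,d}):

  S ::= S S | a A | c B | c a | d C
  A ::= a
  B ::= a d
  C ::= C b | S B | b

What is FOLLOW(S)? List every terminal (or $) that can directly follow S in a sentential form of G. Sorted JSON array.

Compute FIRST by fixpoint:
iter 1:
  A via A→a: +{a}
  B via B→a d: +{a}
  C via C→b: +{b}
  S via S→a A: +{a}
  S via S→c B: +{c}
  S via S→d C: +{d}
  FIRST[S]={a,c,d}  FIRST[A]={a}  FIRST[B]={a}  FIRST[C]={b}
iter 2:
  C via C→S B: +{a,c,d}
  FIRST[S]={a,c,d}  FIRST[A]={a}  FIRST[B]={a}  FIRST[C]={a,b,c,d}
iter 3: (no change)
  FIRST[S]={a,c,d}  FIRST[A]={a}  FIRST[B]={a}  FIRST[C]={a,b,c,d}

Compute FOLLOW by fixpoint:
seed FOLLOW(S) with $
pass 1:
  C→C b: FOLLOW(C) ⊇ FIRST(b) = {b}; new: +{b}
  C→S B: FOLLOW(S) ⊇ FIRST(B) = {a}; new: +{a}
  C→S B: FOLLOW(B) ⊇ FOLLOW(C) ⊇ {b}; new: +{b}
  S→S S: FOLLOW(S) ⊇ FIRST(S) = {a,c,d}; new: +{c,d}
  S→a A: FOLLOW(A) ⊇ FOLLOW(S) ⊇ {$,a,c,d}; new: +{$,a,c,d}
  S→c B: FOLLOW(B) ⊇ FOLLOW(S) ⊇ {$,a,c,d}; new: +{$,a,c,d}
  S→d C: FOLLOW(C) ⊇ FOLLOW(S) ⊇ {$,a,c,d}; new: +{$,a,c,d}
  S: {$,a,c,d}  A: {$,a,c,d}  B: {$,a,b,c,d}  C: {$,a,b,c,d}
pass 2: — fixpoint
  S: {$,a,c,d}  A: {$,a,c,d}  B: {$,a,b,c,d}  C: {$,a,b,c,d}

FOLLOW(S) = ["$", "a", "c", "d"]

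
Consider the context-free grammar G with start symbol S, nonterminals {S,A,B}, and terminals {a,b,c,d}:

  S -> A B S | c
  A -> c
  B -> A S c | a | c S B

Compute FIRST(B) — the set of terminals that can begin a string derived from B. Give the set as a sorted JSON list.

FIRST iteration:
pass 1:
  A via A→c: +{c}
  B via B→A S c: +{c}
  B via B→a: +{a}
  S via S→A B S: +{c}
  FIRST(S)={c}  FIRST(A)={c}  FIRST(B)={a,c}
pass 2: done
  FIRST(S)={c}  FIRST(A)={c}  FIRST(B)={a,c}

FIRST(B) = ["a", "c"]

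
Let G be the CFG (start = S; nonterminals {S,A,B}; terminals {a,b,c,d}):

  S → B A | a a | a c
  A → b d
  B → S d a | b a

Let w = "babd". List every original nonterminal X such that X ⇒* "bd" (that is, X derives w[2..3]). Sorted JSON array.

Convert to CNF:
  S -> B A | T2 T2 | T2 T3
  A -> T0 T1
  B -> S X4 | T0 T2
  T0 -> b
  T1 -> d
  T2 -> a
  T3 -> c
  X4 -> T1 T2

Fill CYK table bottom-up (cells [i..j] with 2 ≤ i ≤ j ≤ 3 only):
  T[2,2] 'b' = {T0}  orig:{}
  T[3,3] 'd' = {T1}  orig:{}
  T[2,3] 'bd' = {A}

Original NTs in T[2,3] deriving "bd": ["A"]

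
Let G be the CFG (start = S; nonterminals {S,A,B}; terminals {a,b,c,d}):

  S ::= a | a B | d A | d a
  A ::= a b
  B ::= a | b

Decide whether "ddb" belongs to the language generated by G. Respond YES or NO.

CNF form of G:
  S -> T0 B | T2 A | T2 T0 | a
  A -> T0 T1
  B -> a | b
  T0 -> a
  T1 -> b
  T2 -> d

Fill CYK table bottom-up:
  T[0,0] 'd' = {T2}  orig:{}
  T[1,1] 'd' = {T2}  orig:{}
  T[2,2] 'b' = {B,T1}  orig:{B}
  T[0,1] 'dd' = ∅
  T[1,2] 'db' = ∅
  T[0,2] 'ddb' = ∅

S ∉ T[0,2] ⇒ NO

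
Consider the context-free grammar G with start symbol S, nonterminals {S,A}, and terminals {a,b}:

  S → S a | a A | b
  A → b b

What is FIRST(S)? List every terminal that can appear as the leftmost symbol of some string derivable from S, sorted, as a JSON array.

FIRST sets, iterate to fixpoint:
pass 1:
  A via A→b b: +{b}
  S via S→a A: +{a}
  S via S→b: +{b}
  FIRST[S]={a,b}  FIRST[A]={b}
pass 2: (stable)
  FIRST[S]={a,b}  FIRST[A]={b}

FIRST(S) = ["a", "b"]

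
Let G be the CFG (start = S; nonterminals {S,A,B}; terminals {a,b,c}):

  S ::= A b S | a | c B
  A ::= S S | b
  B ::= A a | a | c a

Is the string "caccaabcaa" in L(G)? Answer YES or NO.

Convert to CNF:
  S -> A X3 | T1 B | a
  A -> S S | b
  B -> A T0 | T1 T0 | a
  T0 -> a
  T1 -> c
  T2 -> b
  X3 -> T2 S

CYK table (by increasing span):
  [0..0]={T1}  "c"  orig:{}
  [1..1]={B,S,T0}  "a"  orig:{B,S}
  [2..2]={T1}  "c"  orig:{}
  [3..3]={T1}  "c"  orig:{}
  [4..4]={B,S,T0}  "a"  orig:{B,S}
  [5..5]={B,S,T0}  "a"  orig:{B,S}
  [6..6]={A,T2}  "b"  orig:{A}
  [7..7]={T1}  "c"  orig:{}
  [8..8]={B,S,T0}  "a"  orig:{B,S}
  [9..9]={B,S,T0}  "a"  orig:{B,S}
  [0..1]={B,S}  "ca"
  [1..2]=∅  "ac"
  [2..3]=∅  "cc"
  [3..4]={B,S}  "ca"
  [4..5]={A}  "aa"
  [5..6]=∅  "ab"
  [6..7]=∅  "bc"
  [7..8]={B,S}  "ca"
  [8..9]={A}  "aa"
  [0..2]=∅  "cac"
  [1..3]=∅  "acc"
  [2..4]={S}  "cca"
  [3..5]={A}  "caa"
  [4..6]=∅  "aab"
  [5..7]=∅  "abc"
  [6..8]={X3}  "bca"  orig:{}
  [7..9]={A}  "caa"
  [0..3]=∅  "cacc"
  [1..4]={A}  "acca"
  [2..5]={A}  "ccaa"
  [3..6]=∅  "caab"
  [4..7]=∅  "aabc"
  [5..8]=∅  "abca"
  [6..9]=∅  "bcaa"
  [0..4]={A}  "cacca"
  [1..5]={B}  "accaa"
  [2..6]=∅  "ccaab"
  [3..7]=∅  "caabc"
  [4..8]={S}  "aabca"
  [5..9]=∅  "abcaa"
  [0..5]={B,S}  "caccaa"
  [1..6]=∅  "accaab"
  [2..7]=∅  "ccaabc"
  [3..8]={S}  "caabca"
  [4..9]={A}  "aabcaa"
  [0..6]=∅  "caccaab"
  [1..7]=∅  "accaabc"
  [2..8]={S}  "ccaabca"
  [3..9]={A}  "caabcaa"
  [0..7]=∅  "caccaabc"
  [1..8]={A}  "accaabca"
  [2..9]={A}  "ccaabcaa"
  [0..8]={A}  "caccaabca"
  [1..9]={B}  "accaabcaa"
  [0..9]={B,S}  "caccaabcaa"

S ∈ T[0,9] ⇒ YES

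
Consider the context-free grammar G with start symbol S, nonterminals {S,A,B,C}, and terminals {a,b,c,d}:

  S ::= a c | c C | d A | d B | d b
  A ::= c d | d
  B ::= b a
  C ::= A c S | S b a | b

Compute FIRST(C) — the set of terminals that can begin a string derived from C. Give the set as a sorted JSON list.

FIRST sets, iterate to fixpoint:
iter 1:
  A via A→c d: +{c}
  A via A→d: +{d}
  B via B→b a: +{b}
  C via C→A c S: +{c,d}
  C via C→b: +{b}
  S via S→a c: +{a}
  S via S→c C: +{c}
  S via S→d A: +{d}
  S: {a,c,d}  A: {c,d}  B: {b}  C: {b,c,d}
iter 2:
  C via C→S b a: +{a}
  S: {a,c,d}  A: {c,d}  B: {b}  C: {a,b,c,d}
iter 3: — fixpoint
  S: {a,c,d}  A: {c,d}  B: {b}  C: {a,b,c,d}

FIRST(C) = ["a", "b", "c", "d"]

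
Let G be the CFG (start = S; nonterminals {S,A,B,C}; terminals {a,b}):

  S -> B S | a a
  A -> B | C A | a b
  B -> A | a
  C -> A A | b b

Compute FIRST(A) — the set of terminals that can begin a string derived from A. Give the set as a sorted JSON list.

FIRST sets, iterate to fixpoint:
iter 1:
  A via A→a b: +{a}
  B via B→A: +{a}
  C via C→A A: +{a}
  C via C→b b: +{b}
  S via S→B S: +{a}
  FIRST(S)={a}  FIRST(A)={a}  FIRST(B)={a}  FIRST(C)={a,b}
iter 2:
  A via A→C A: +{b}
  B via B→A: +{b}
  S via S→B S: +{b}
  FIRST(S)={a,b}  FIRST(A)={a,b}  FIRST(B)={a,b}  FIRST(C)={a,b}
iter 3: — fixpoint
  FIRST(S)={a,b}  FIRST(A)={a,b}  FIRST(B)={a,b}  FIRST(C)={a,b}

FIRST(A) = ["a", "b"]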